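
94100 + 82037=176137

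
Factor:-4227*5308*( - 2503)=56159600748 = 2^2*3^1 * 1327^1*1409^1*2503^1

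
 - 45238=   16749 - 61987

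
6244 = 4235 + 2009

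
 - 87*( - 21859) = 1901733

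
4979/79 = 4979/79=63.03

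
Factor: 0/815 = 0^1 = 0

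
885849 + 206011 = 1091860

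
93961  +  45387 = 139348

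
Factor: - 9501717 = -3^1 * 31^1*71^1*1439^1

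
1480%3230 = 1480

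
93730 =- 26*( - 3605)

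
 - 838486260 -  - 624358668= - 214127592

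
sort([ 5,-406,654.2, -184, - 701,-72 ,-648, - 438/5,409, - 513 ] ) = [ - 701, - 648, - 513, - 406, - 184, - 438/5, - 72,5, 409,654.2]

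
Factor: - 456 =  - 2^3*3^1*19^1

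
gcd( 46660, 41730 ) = 10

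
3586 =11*326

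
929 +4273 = 5202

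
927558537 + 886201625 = 1813760162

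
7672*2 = 15344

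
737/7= 737/7 = 105.29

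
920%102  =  2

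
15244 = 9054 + 6190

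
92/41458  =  46/20729 = 0.00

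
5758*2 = 11516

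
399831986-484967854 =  - 85135868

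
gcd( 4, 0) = 4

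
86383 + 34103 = 120486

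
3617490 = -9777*( - 370)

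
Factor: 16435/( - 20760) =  - 19/24= - 2^( - 3 )*3^( - 1)*19^1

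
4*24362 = 97448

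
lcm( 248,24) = 744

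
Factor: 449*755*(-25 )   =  -8474875 = -  5^3 * 151^1 *449^1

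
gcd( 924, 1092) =84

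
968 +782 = 1750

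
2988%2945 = 43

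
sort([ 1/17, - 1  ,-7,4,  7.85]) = [-7, -1  ,  1/17,4,7.85]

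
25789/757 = 25789/757=34.07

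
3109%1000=109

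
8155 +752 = 8907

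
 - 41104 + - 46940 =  - 88044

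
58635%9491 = 1689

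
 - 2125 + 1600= -525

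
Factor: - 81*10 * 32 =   -  2^6*3^4*5^1 = - 25920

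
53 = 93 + -40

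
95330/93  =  1025 + 5/93  =  1025.05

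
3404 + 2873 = 6277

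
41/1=41 = 41.00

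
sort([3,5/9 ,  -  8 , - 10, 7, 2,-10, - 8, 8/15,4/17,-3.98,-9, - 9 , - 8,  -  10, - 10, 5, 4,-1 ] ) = [ - 10, - 10 , - 10, - 10,  -  9, - 9, - 8,  -  8, - 8, - 3.98, - 1, 4/17, 8/15, 5/9, 2, 3, 4,5, 7] 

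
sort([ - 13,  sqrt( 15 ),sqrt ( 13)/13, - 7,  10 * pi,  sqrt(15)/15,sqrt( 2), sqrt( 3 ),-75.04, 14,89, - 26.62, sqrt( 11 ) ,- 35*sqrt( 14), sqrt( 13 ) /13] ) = [ - 35*sqrt( 14 ), - 75.04, - 26.62, - 13, - 7,sqrt ( 15 ) /15, sqrt(  13 )/13,sqrt( 13 )/13,sqrt( 2 ),  sqrt(3), sqrt( 11 ), sqrt( 15 ) , 14,  10 * pi,89]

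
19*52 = 988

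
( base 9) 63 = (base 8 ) 71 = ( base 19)30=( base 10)57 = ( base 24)29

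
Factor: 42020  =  2^2* 5^1*11^1*191^1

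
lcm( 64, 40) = 320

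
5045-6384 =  - 1339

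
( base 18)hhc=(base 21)D49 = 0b1011011000010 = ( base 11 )4417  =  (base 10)5826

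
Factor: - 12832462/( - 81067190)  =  6416231/40533595 = 5^( - 1 )*223^( - 1 )*1009^1*6359^1*36353^ ( - 1 )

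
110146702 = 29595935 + 80550767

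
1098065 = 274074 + 823991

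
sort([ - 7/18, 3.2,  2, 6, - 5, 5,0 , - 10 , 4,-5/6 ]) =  [-10 , - 5, - 5/6 ,- 7/18 , 0 , 2, 3.2,4,5 , 6] 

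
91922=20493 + 71429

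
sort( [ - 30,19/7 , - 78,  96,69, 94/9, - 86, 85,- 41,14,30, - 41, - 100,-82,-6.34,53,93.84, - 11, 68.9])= [  -  100, - 86,-82,-78  , - 41, - 41, - 30, - 11, - 6.34,19/7,94/9,14 , 30,53,68.9 , 69, 85, 93.84 , 96]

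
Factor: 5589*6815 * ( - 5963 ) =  -227124915705 = - 3^5*5^1 * 23^1*29^1*47^1*67^1*89^1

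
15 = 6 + 9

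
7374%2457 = 3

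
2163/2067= 721/689 = 1.05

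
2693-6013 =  - 3320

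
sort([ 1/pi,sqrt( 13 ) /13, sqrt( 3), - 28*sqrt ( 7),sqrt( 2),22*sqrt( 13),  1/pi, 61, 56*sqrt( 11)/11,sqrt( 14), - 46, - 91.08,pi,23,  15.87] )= [ - 91.08, - 28*sqrt(7),-46, sqrt( 13 ) /13, 1/pi , 1/pi , sqrt( 2 ), sqrt( 3 ), pi,sqrt(14),  15.87 , 56*sqrt( 11)/11, 23, 61,  22*sqrt( 13 ) ] 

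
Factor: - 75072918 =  - 2^1*3^1*17^1*491^1 * 1499^1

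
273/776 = 273/776 = 0.35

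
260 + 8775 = 9035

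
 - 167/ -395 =167/395 = 0.42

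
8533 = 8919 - 386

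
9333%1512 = 261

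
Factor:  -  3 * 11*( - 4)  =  132= 2^2*3^1*11^1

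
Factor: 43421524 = 2^2*10855381^1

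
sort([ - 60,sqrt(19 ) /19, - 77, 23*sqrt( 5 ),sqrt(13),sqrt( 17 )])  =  [-77, - 60, sqrt( 19 ) /19, sqrt( 13),sqrt( 17),23 * sqrt( 5 )]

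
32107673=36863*871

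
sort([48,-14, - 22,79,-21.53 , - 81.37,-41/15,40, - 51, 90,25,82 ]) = [ - 81.37, -51, - 22, - 21.53,  -  14, - 41/15,25,40, 48,  79, 82,90]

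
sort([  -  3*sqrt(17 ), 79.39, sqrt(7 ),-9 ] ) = [-3*sqrt(17 ),-9 , sqrt( 7),79.39 ]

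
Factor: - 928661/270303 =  - 3^ (-1)*11^( - 1 )*8191^(  -  1)*928661^1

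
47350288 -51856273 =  - 4505985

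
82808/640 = 129 + 31/80 = 129.39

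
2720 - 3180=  - 460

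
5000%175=100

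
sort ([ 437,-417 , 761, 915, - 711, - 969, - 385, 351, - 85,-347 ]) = [ - 969,  -  711, - 417, - 385, - 347, - 85, 351,  437 , 761, 915 ]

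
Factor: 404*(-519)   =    -  2^2 * 3^1*101^1*173^1 = - 209676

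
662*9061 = 5998382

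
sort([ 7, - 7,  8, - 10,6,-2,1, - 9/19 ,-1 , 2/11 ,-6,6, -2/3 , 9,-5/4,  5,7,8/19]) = [-10, - 7,-6,-2, - 5/4, - 1,  -  2/3,- 9/19,2/11, 8/19,1,  5,6,6,7,7,8,9]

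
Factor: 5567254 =2^1*  7^1*11^1 * 36151^1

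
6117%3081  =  3036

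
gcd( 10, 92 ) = 2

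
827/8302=827/8302= 0.10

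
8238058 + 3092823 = 11330881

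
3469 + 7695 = 11164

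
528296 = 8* 66037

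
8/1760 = 1/220  =  0.00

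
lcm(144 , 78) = 1872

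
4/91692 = 1/22923 = 0.00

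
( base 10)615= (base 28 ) lr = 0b1001100111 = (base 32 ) j7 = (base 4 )21213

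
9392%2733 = 1193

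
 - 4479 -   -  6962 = 2483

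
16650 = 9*1850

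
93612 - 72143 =21469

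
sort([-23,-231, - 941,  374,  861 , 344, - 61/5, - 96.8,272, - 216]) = [  -  941, - 231 , -216, - 96.8, - 23,  -  61/5,272, 344,374,861 ]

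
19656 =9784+9872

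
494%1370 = 494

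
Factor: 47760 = 2^4*3^1 * 5^1*199^1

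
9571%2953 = 712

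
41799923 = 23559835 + 18240088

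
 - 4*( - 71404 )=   285616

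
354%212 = 142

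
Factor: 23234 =2^1*11617^1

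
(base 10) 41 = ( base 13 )32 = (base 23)1i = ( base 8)51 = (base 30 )1B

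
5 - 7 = -2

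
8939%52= 47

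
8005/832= 9 + 517/832 = 9.62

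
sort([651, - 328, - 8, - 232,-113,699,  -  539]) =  [-539,-328, - 232, - 113,-8,651  ,  699 ]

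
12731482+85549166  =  98280648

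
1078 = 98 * 11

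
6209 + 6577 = 12786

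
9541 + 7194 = 16735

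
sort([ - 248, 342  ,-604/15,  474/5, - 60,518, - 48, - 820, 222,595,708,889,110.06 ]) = [- 820,-248, - 60, - 48, - 604/15,474/5,110.06,222, 342,518 , 595,708, 889]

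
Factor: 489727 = 7^1 * 43^1*1627^1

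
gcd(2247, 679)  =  7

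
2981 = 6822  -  3841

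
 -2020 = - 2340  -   - 320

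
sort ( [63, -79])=[ - 79,63] 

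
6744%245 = 129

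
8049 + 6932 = 14981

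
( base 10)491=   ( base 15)22b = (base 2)111101011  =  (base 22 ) 107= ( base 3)200012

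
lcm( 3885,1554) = 7770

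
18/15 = 1+1/5 =1.20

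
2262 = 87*26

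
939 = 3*313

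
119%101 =18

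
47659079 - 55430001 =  - 7770922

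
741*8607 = 6377787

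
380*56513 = 21474940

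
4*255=1020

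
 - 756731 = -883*857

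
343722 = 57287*6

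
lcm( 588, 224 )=4704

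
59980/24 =2499 + 1/6 = 2499.17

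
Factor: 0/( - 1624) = 0 = 0^1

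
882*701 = 618282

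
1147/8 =1147/8 = 143.38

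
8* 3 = 24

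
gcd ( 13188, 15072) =1884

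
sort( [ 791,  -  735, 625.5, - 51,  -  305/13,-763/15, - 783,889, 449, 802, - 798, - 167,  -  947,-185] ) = [ - 947,  -  798, - 783,  -  735, - 185 , - 167,-51, - 763/15, - 305/13, 449, 625.5, 791,802,889 ] 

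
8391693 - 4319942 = 4071751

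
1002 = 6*167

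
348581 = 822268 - 473687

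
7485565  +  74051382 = 81536947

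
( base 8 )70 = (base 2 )111000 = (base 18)32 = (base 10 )56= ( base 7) 110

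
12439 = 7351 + 5088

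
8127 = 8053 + 74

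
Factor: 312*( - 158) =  - 49296   =  - 2^4*3^1*13^1*79^1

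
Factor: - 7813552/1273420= -1953388/318355= - 2^2*5^( - 1 )*63671^(- 1)*488347^1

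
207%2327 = 207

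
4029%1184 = 477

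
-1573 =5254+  - 6827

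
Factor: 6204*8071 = 2^2*3^1*7^1*11^1*47^1*1153^1=50072484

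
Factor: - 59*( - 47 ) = 2773 = 47^1*59^1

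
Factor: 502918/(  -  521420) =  - 299/310   =  - 2^( - 1 ) * 5^ (-1 )*13^1*23^1 * 31^( - 1)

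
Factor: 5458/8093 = 2^1*2729^1*8093^(-1)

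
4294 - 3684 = 610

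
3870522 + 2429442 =6299964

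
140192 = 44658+95534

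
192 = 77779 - 77587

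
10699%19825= 10699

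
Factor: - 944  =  -2^4*59^1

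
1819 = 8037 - 6218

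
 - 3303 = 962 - 4265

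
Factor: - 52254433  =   - 7^2*11^1*29^1 * 3343^1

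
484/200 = 2 + 21/50 = 2.42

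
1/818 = 1/818= 0.00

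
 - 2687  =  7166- 9853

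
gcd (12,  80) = 4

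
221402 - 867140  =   - 645738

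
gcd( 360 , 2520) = 360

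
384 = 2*192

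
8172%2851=2470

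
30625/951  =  30625/951 = 32.20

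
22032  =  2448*9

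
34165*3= 102495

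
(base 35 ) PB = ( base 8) 1566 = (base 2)1101110110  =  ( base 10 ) 886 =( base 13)532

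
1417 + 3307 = 4724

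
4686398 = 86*54493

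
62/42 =1 + 10/21 = 1.48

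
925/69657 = 925/69657=   0.01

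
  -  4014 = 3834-7848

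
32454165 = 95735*339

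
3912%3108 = 804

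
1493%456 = 125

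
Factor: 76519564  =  2^2*11^1*613^1*2837^1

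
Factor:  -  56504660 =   -  2^2  *  5^1*1543^1*1831^1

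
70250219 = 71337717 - 1087498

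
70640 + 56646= 127286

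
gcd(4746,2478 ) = 42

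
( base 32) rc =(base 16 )36C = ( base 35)P1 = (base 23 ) 1F2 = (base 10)876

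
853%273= 34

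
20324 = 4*5081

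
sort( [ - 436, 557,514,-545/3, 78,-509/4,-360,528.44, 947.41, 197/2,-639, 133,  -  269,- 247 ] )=[-639,-436,-360,  -  269, - 247, -545/3, - 509/4,  78,197/2,133,514, 528.44,  557,947.41]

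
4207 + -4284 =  - 77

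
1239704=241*5144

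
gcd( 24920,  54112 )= 712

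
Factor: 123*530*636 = 2^3*3^2*5^1*41^1*53^2 = 41460840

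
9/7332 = 3/2444 = 0.00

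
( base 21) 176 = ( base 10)594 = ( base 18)1F0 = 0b1001010010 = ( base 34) HG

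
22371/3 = 7457 =7457.00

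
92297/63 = 1465 +2/63 = 1465.03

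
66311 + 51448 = 117759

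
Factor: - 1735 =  - 5^1*347^1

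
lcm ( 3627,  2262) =210366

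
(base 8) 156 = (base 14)7c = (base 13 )86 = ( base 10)110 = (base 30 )3k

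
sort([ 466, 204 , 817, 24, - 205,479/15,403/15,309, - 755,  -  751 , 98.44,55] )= [ - 755, - 751,-205, 24,403/15, 479/15,  55,98.44 , 204, 309,466,817 ]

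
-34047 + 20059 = -13988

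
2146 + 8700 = 10846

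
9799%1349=356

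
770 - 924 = - 154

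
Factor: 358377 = 3^1*17^1*7027^1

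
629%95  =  59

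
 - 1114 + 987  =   - 127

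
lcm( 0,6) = 0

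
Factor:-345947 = -7^1*73^1*677^1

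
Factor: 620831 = 620831^1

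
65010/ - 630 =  - 2167/21 = -103.19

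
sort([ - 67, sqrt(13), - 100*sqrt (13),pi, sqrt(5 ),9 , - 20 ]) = [ - 100 * sqrt( 13),-67, - 20,sqrt (5),pi,sqrt( 13),9] 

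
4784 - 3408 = 1376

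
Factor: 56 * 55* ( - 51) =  - 157080 = -2^3*3^1*5^1*7^1*11^1*17^1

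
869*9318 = 8097342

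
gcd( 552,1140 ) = 12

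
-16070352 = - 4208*3819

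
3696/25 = 147+21/25 = 147.84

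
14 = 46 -32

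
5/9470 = 1/1894=0.00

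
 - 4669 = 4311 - 8980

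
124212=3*41404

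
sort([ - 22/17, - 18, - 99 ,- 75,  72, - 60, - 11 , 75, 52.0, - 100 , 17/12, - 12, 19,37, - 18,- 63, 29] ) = [ - 100, - 99, - 75, - 63, - 60, - 18 , - 18,  -  12, - 11, -22/17, 17/12, 19,29,37, 52.0, 72, 75]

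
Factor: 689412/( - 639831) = - 2^2*73^1*271^( - 1) = - 292/271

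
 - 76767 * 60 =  - 4606020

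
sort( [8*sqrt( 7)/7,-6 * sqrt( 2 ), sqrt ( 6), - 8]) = [- 6 * sqrt(2),  -  8, sqrt( 6),8 *sqrt(7)/7]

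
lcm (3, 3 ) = 3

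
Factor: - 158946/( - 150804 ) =2^( - 1 ) * 3^( - 1)*71^(-1)*449^1 = 449/426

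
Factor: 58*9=522 = 2^1 * 3^2*29^1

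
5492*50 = 274600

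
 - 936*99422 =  - 93058992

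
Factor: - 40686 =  -2^1*3^1*6781^1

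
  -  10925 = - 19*575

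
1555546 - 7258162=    - 5702616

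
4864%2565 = 2299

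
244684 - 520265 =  - 275581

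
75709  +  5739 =81448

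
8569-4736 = 3833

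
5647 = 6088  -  441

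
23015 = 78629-55614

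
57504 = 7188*8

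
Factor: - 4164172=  - 2^2*373^1*2791^1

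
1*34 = 34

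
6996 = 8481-1485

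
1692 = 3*564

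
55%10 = 5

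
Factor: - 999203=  - 89^1*103^1 *109^1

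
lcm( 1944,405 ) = 9720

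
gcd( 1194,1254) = 6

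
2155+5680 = 7835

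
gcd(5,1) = 1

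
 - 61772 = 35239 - 97011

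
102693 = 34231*3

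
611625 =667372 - 55747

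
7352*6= 44112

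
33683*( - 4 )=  - 134732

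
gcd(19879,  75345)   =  1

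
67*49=3283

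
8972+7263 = 16235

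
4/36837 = 4/36837  =  0.00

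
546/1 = 546= 546.00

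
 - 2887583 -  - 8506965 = 5619382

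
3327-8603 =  - 5276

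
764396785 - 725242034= 39154751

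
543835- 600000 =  - 56165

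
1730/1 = 1730 = 1730.00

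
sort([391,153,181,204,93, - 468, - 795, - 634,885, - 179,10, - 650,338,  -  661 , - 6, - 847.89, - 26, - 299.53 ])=[ - 847.89, - 795, - 661, - 650,  -  634, - 468,-299.53, - 179, - 26 , - 6,10, 93,  153,181, 204,338, 391,  885]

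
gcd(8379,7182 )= 1197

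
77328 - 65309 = 12019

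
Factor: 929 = 929^1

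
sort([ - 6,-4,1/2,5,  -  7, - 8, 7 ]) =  [ - 8,-7, - 6,  -  4, 1/2, 5,7] 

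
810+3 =813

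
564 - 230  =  334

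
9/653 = 9/653 = 0.01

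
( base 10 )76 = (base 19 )40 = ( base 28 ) 2k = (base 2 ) 1001100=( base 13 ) 5b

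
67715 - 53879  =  13836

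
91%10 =1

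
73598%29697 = 14204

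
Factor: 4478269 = 4478269^1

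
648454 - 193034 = 455420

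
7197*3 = 21591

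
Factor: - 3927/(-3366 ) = 2^( - 1) * 3^( - 1)*7^1  =  7/6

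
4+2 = 6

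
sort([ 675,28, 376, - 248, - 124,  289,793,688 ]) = [ - 248, - 124,28,289,376,675,688,793 ]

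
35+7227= 7262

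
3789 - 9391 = -5602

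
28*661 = 18508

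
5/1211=5/1211 =0.00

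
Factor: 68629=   11^1*17^1*367^1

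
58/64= 29/32 = 0.91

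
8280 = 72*115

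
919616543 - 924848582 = -5232039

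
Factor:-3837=-3^1*1279^1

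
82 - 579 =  - 497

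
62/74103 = 62/74103= 0.00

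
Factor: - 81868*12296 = -2^5*29^1*53^1*97^1*211^1 = -  1006648928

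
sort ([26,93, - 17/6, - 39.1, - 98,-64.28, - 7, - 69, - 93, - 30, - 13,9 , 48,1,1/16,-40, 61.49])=[ - 98, -93, - 69, - 64.28,- 40, - 39.1,  -  30,-13, - 7,-17/6,1/16 , 1, 9, 26, 48, 61.49, 93]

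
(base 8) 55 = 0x2D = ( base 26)1j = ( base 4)231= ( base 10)45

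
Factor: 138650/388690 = 5^1*59^1*827^( - 1) = 295/827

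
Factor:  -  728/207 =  - 2^3  *3^ ( - 2 )*7^1*13^1*23^(  -  1) 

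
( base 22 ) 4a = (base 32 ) 32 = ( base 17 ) 5D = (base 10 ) 98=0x62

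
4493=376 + 4117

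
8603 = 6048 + 2555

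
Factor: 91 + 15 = 2^1*53^1=   106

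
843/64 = 843/64 = 13.17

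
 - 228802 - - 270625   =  41823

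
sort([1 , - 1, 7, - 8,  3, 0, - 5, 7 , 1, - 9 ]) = [ - 9,-8  , - 5,-1 , 0, 1,1, 3, 7,7] 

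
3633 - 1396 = 2237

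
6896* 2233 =15398768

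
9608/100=96 + 2/25=96.08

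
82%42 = 40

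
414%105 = 99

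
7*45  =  315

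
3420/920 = 171/46=   3.72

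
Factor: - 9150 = - 2^1*3^1*5^2*61^1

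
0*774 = 0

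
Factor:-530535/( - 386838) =176845/128946  =  2^(-1) *3^(-1 ) *5^1*113^1*313^1*21491^( - 1) 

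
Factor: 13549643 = 1019^1*13297^1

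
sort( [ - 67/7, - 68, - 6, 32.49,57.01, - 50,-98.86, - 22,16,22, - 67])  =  [  -  98.86, - 68,- 67, - 50, - 22, - 67/7, - 6, 16 , 22,32.49, 57.01 ] 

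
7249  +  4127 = 11376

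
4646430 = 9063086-4416656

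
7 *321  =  2247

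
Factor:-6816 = -2^5*  3^1*71^1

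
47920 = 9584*5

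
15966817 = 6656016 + 9310801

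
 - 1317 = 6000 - 7317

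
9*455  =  4095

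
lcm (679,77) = 7469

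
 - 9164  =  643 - 9807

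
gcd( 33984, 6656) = 64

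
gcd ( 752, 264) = 8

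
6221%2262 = 1697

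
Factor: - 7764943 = - 7764943^1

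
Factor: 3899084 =2^2 *7^1 * 131^1*1063^1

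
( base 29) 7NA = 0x19a4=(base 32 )6d4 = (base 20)g84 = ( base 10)6564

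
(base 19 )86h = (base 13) 14b3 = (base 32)2UB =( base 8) 5713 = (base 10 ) 3019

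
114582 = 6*19097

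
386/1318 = 193/659 = 0.29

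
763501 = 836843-73342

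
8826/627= 2942/209= 14.08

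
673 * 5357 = 3605261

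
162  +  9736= 9898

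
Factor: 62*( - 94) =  -5828 = -2^2*  31^1*47^1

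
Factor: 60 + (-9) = 51 = 3^1 * 17^1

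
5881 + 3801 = 9682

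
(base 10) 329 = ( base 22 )EL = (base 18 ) 105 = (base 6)1305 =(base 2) 101001001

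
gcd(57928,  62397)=1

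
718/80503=718/80503  =  0.01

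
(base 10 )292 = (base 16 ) 124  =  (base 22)D6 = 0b100100100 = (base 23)cg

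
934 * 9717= 9075678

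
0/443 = 0 =0.00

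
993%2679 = 993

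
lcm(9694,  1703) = 126022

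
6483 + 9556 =16039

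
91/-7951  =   - 1  +  7860/7951 = -0.01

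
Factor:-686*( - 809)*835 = 463403290= 2^1*5^1*7^3*167^1*809^1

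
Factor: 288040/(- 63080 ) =  -  379/83=- 83^( - 1)*379^1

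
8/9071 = 8/9071=0.00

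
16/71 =16/71 = 0.23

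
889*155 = 137795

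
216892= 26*8342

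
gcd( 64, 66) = 2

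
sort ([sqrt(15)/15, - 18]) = [ - 18,  sqrt( 15)/15] 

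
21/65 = 21/65 = 0.32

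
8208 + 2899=11107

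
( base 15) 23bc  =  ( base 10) 7602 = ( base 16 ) 1DB2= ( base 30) 8dc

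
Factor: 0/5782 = 0^1 = 0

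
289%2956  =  289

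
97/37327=97/37327  =  0.00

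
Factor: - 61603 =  - 61603^1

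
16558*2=33116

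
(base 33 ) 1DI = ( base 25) 2BB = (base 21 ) 3a3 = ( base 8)3000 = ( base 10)1536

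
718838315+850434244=1569272559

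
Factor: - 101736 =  - 2^3*3^4*157^1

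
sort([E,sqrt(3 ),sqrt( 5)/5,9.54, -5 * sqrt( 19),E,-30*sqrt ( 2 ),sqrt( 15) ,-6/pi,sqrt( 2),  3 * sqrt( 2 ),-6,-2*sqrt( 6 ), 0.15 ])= [-30*sqrt( 2 ),-5*sqrt( 19), - 6,- 2*  sqrt( 6), - 6/pi, 0.15,sqrt( 5)/5, sqrt( 2 ), sqrt (3 ),E , E , sqrt( 15), 3*sqrt( 2 ),9.54]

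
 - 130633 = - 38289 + - 92344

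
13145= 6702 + 6443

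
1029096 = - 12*( - 85758 ) 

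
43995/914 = 43995/914= 48.13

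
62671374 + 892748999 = 955420373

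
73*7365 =537645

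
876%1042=876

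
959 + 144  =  1103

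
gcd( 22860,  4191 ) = 381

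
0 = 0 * 839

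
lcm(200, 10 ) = 200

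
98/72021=98/72021 =0.00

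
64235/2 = 64235/2 = 32117.50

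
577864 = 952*607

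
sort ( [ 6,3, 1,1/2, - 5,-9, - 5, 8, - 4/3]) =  [ - 9, - 5 , - 5, - 4/3 , 1/2,  1, 3 , 6,8]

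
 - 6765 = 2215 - 8980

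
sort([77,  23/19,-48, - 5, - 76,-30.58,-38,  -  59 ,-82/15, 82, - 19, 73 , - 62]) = [-76,-62 ,-59  ,-48,  -  38, - 30.58,-19,-82/15,- 5,23/19, 73 , 77, 82]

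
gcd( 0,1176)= 1176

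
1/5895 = 1/5895 = 0.00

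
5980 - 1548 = 4432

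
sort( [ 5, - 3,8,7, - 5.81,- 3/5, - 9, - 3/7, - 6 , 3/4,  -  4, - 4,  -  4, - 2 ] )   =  [ - 9, - 6, - 5.81, - 4, - 4,-4, - 3 , - 2, -3/5, - 3/7,3/4,5, 7,8 ] 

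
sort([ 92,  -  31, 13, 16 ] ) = [ - 31,13, 16,92 ] 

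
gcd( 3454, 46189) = 11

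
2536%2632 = 2536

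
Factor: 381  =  3^1*127^1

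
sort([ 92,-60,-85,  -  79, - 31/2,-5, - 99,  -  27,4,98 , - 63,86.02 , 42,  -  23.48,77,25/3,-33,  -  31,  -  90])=[ - 99, - 90, - 85, - 79, - 63,-60,  -  33, - 31,-27,- 23.48, - 31/2,-5, 4, 25/3, 42,77  ,  86.02, 92,  98] 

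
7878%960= 198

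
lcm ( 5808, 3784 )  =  249744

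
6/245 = 6/245=0.02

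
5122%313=114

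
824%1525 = 824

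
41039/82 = 41039/82 = 500.48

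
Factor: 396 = 2^2*3^2*11^1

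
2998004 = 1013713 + 1984291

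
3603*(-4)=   -  14412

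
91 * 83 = 7553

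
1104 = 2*552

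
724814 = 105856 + 618958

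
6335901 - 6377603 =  - 41702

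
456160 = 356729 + 99431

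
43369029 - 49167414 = -5798385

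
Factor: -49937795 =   -  5^1 * 19^1*41^1 * 12821^1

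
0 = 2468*0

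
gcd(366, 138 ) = 6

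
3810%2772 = 1038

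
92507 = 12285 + 80222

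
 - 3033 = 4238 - 7271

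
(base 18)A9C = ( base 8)6526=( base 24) 5M6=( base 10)3414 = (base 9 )4613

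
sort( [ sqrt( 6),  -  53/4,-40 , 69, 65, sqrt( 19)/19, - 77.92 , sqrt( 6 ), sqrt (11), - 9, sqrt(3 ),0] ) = [-77.92, - 40, - 53/4, - 9, 0, sqrt( 19 )/19, sqrt( 3 ), sqrt( 6), sqrt( 6 ), sqrt(11), 65, 69] 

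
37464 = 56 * 669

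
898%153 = 133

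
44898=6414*7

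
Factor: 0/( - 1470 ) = 0^1 =0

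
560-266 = 294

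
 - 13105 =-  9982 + -3123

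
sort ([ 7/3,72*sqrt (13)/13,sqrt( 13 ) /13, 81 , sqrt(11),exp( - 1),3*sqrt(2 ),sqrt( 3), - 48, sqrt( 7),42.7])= [ - 48,sqrt( 13)/13,exp(-1), sqrt(3),7/3,sqrt(7),sqrt(11), 3*sqrt (2), 72*sqrt(13 )/13,42.7,81] 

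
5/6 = 5/6 = 0.83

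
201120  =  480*419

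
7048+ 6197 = 13245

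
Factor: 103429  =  293^1*353^1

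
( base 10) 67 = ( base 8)103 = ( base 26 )2F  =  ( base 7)124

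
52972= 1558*34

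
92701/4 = 23175 + 1/4 = 23175.25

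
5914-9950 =- 4036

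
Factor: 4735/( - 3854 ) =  - 2^( - 1 )*5^1 * 41^( - 1 )*47^( - 1 )*947^1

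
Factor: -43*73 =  - 43^1* 73^1 = -3139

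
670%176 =142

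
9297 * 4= 37188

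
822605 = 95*8659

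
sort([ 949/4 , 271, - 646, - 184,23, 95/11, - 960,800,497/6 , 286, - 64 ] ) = [ - 960, - 646, - 184,-64,95/11, 23,497/6,  949/4, 271,  286 , 800]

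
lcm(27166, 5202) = 244494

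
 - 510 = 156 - 666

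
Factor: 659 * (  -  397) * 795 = - 207990285 =- 3^1*5^1*53^1*397^1*659^1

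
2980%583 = 65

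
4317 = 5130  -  813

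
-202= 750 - 952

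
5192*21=109032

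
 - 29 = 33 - 62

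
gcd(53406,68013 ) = 27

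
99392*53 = 5267776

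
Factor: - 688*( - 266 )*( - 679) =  - 124262432 = - 2^5*7^2 * 19^1*43^1 *97^1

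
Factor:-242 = -2^1*11^2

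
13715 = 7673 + 6042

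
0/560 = 0 = 0.00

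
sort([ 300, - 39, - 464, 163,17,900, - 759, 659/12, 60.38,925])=[ -759, - 464, -39,17 , 659/12,60.38, 163 , 300, 900 , 925 ] 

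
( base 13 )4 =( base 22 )4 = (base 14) 4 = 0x4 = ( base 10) 4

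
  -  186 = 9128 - 9314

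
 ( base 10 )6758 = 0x1A66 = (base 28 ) 8HA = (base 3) 100021022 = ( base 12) 3ab2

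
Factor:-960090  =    -  2^1*3^1*5^1 *32003^1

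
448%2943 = 448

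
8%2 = 0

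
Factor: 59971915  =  5^1*151^1 * 79433^1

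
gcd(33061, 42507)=4723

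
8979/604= 8979/604 = 14.87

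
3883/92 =42+19/92 = 42.21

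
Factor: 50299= 179^1*281^1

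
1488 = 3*496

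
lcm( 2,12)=12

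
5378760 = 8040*669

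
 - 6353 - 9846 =-16199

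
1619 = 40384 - 38765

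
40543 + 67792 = 108335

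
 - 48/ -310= 24/155= 0.15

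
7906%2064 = 1714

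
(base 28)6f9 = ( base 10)5133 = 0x140D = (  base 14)1C29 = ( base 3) 21001010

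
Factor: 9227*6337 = 6337^1*9227^1 = 58471499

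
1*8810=8810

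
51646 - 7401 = 44245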